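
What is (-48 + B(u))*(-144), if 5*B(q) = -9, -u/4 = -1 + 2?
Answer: 35856/5 ≈ 7171.2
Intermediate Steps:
u = -4 (u = -4*(-1 + 2) = -4*1 = -4)
B(q) = -9/5 (B(q) = (⅕)*(-9) = -9/5)
(-48 + B(u))*(-144) = (-48 - 9/5)*(-144) = -249/5*(-144) = 35856/5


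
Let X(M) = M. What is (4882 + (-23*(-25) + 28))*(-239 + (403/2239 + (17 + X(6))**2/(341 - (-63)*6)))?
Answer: -2102278793335/1609841 ≈ -1.3059e+6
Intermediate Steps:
(4882 + (-23*(-25) + 28))*(-239 + (403/2239 + (17 + X(6))**2/(341 - (-63)*6))) = (4882 + (-23*(-25) + 28))*(-239 + (403/2239 + (17 + 6)**2/(341 - (-63)*6))) = (4882 + (575 + 28))*(-239 + (403*(1/2239) + 23**2/(341 - 1*(-378)))) = (4882 + 603)*(-239 + (403/2239 + 529/(341 + 378))) = 5485*(-239 + (403/2239 + 529/719)) = 5485*(-239 + 1474188/1609841) = 5485*(-383277811/1609841) = -2102278793335/1609841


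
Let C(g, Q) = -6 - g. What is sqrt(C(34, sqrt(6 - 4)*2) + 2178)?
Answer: sqrt(2138) ≈ 46.239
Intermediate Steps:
sqrt(C(34, sqrt(6 - 4)*2) + 2178) = sqrt((-6 - 1*34) + 2178) = sqrt((-6 - 34) + 2178) = sqrt(-40 + 2178) = sqrt(2138)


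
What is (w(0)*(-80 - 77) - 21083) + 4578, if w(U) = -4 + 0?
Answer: -15877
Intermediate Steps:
w(U) = -4
(w(0)*(-80 - 77) - 21083) + 4578 = (-4*(-80 - 77) - 21083) + 4578 = (-4*(-157) - 21083) + 4578 = (628 - 21083) + 4578 = -20455 + 4578 = -15877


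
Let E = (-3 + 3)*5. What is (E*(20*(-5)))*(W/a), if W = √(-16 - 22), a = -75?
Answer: 0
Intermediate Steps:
W = I*√38 (W = √(-38) = I*√38 ≈ 6.1644*I)
E = 0 (E = 0*5 = 0)
(E*(20*(-5)))*(W/a) = (0*(20*(-5)))*((I*√38)/(-75)) = (0*(-100))*((I*√38)*(-1/75)) = 0*(-I*√38/75) = 0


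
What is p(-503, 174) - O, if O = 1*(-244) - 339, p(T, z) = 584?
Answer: 1167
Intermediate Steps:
O = -583 (O = -244 - 339 = -583)
p(-503, 174) - O = 584 - 1*(-583) = 584 + 583 = 1167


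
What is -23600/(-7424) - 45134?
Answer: -20940701/464 ≈ -45131.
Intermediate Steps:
-23600/(-7424) - 45134 = -23600*(-1/7424) - 45134 = 1475/464 - 45134 = -20940701/464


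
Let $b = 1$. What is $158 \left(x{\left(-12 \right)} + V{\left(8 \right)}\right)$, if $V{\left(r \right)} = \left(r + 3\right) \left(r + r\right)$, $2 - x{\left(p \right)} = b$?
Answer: $27966$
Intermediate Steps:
$x{\left(p \right)} = 1$ ($x{\left(p \right)} = 2 - 1 = 1$)
$V{\left(r \right)} = 2 r \left(3 + r\right)$ ($V{\left(r \right)} = \left(3 + r\right) 2 r = 2 r \left(3 + r\right)$)
$158 \left(x{\left(-12 \right)} + V{\left(8 \right)}\right) = 158 \left(1 + 2 \cdot 8 \left(3 + 8\right)\right) = 158 \left(1 + 2 \cdot 8 \cdot 11\right) = 158 \left(1 + 176\right) = 158 \cdot 177 = 27966$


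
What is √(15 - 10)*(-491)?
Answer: -491*√5 ≈ -1097.9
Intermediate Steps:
√(15 - 10)*(-491) = √5*(-491) = -491*√5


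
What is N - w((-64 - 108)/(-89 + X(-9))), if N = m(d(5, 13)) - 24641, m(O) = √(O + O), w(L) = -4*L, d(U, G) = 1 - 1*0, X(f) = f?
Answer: -1207065/49 + √2 ≈ -24633.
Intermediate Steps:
d(U, G) = 1 (d(U, G) = 1 + 0 = 1)
m(O) = √2*√O (m(O) = √(2*O) = √2*√O)
N = -24641 + √2 (N = √2*√1 - 24641 = √2*1 - 24641 = √2 - 24641 = -24641 + √2 ≈ -24640.)
N - w((-64 - 108)/(-89 + X(-9))) = (-24641 + √2) - (-4)*(-64 - 108)/(-89 - 9) = (-24641 + √2) - (-4)*(-172/(-98)) = (-24641 + √2) - (-4)*(-172*(-1/98)) = (-24641 + √2) - (-4)*86/49 = (-24641 + √2) - 1*(-344/49) = (-24641 + √2) + 344/49 = -1207065/49 + √2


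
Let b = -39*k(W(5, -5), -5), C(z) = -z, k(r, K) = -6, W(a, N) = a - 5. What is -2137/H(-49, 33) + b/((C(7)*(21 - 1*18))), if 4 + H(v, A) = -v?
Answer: -18469/315 ≈ -58.632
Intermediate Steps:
H(v, A) = -4 - v
W(a, N) = -5 + a
b = 234 (b = -39*(-6) = 234)
-2137/H(-49, 33) + b/((C(7)*(21 - 1*18))) = -2137/(-4 - 1*(-49)) + 234/(((-1*7)*(21 - 1*18))) = -2137/(-4 + 49) + 234/((-7*(21 - 18))) = -2137/45 + 234/((-7*3)) = -2137*1/45 + 234/(-21) = -2137/45 + 234*(-1/21) = -2137/45 - 78/7 = -18469/315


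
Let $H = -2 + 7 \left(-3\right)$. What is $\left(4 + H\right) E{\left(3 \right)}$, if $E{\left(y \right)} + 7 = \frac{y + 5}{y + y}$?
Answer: $\frac{323}{3} \approx 107.67$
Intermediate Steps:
$E{\left(y \right)} = -7 + \frac{5 + y}{2 y}$ ($E{\left(y \right)} = -7 + \frac{y + 5}{y + y} = -7 + \frac{5 + y}{2 y}$)
$H = -23$ ($H = -2 - 21 = -23$)
$\left(4 + H\right) E{\left(3 \right)} = \left(4 - 23\right) \frac{5 - 39}{2 \cdot 3} = - 19 \cdot \frac{1}{2} \cdot \frac{1}{3} \left(5 - 39\right) = - 19 \cdot \frac{1}{2} \cdot \frac{1}{3} \left(-34\right) = \left(-19\right) \left(- \frac{17}{3}\right) = \frac{323}{3}$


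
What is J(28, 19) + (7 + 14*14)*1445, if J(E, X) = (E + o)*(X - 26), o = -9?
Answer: 293202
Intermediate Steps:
J(E, X) = (-26 + X)*(-9 + E) (J(E, X) = (E - 9)*(X - 26) = (-9 + E)*(-26 + X) = (-26 + X)*(-9 + E))
J(28, 19) + (7 + 14*14)*1445 = (234 - 26*28 - 9*19 + 28*19) + (7 + 14*14)*1445 = (234 - 728 - 171 + 532) + (7 + 196)*1445 = -133 + 203*1445 = -133 + 293335 = 293202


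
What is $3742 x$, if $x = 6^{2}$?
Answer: $134712$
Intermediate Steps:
$x = 36$
$3742 x = 3742 \cdot 36 = 134712$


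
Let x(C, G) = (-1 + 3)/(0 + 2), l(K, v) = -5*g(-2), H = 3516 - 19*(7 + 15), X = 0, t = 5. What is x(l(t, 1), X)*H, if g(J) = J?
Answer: 3098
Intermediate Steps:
H = 3098 (H = 3516 - 19*22 = 3516 - 418 = 3098)
l(K, v) = 10 (l(K, v) = -5*(-2) = 10)
x(C, G) = 1 (x(C, G) = 2/2 = 2*(½) = 1)
x(l(t, 1), X)*H = 1*3098 = 3098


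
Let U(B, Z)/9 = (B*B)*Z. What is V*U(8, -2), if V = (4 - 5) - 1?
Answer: 2304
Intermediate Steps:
U(B, Z) = 9*Z*B² (U(B, Z) = 9*((B*B)*Z) = 9*(B²*Z) = 9*(Z*B²) = 9*Z*B²)
V = -2 (V = -1 - 1 = -2)
V*U(8, -2) = -18*(-2)*8² = -18*(-2)*64 = -2*(-1152) = 2304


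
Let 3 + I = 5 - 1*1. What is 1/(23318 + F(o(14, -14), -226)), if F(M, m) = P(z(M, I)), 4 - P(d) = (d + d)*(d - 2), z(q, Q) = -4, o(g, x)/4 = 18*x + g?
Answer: 1/23274 ≈ 4.2966e-5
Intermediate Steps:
I = 1 (I = -3 + (5 - 1*1) = -3 + (5 - 1) = -3 + 4 = 1)
o(g, x) = 4*g + 72*x (o(g, x) = 4*(18*x + g) = 4*(g + 18*x) = 4*g + 72*x)
P(d) = 4 - 2*d*(-2 + d) (P(d) = 4 - (d + d)*(d - 2) = 4 - 2*d*(-2 + d))
F(M, m) = -44 (F(M, m) = 4 - 2*(-4)² + 4*(-4) = 4 - 2*16 - 16 = 4 - 32 - 16 = -44)
1/(23318 + F(o(14, -14), -226)) = 1/(23318 - 44) = 1/23274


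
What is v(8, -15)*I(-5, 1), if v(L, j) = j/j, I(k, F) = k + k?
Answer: -10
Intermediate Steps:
I(k, F) = 2*k
v(L, j) = 1
v(8, -15)*I(-5, 1) = 1*(2*(-5)) = 1*(-10) = -10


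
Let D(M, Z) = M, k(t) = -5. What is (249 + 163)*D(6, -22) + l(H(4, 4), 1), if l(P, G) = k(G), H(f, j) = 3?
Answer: 2467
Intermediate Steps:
l(P, G) = -5
(249 + 163)*D(6, -22) + l(H(4, 4), 1) = (249 + 163)*6 - 5 = 412*6 - 5 = 2472 - 5 = 2467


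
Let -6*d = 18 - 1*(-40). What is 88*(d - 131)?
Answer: -37136/3 ≈ -12379.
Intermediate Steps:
d = -29/3 (d = -(18 - 1*(-40))/6 = -(18 + 40)/6 = -⅙*58 = -29/3 ≈ -9.6667)
88*(d - 131) = 88*(-29/3 - 131) = 88*(-422/3) = -37136/3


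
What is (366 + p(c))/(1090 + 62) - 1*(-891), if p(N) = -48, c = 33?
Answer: 171125/192 ≈ 891.28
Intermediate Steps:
(366 + p(c))/(1090 + 62) - 1*(-891) = (366 - 48)/(1090 + 62) - 1*(-891) = 318/1152 + 891 = 318*(1/1152) + 891 = 53/192 + 891 = 171125/192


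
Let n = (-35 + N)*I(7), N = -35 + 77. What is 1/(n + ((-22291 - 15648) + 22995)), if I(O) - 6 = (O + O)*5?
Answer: -1/14412 ≈ -6.9387e-5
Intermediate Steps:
I(O) = 6 + 10*O (I(O) = 6 + (O + O)*5 = 6 + (2*O)*5 = 6 + 10*O)
N = 42
n = 532 (n = (-35 + 42)*(6 + 10*7) = 7*(6 + 70) = 7*76 = 532)
1/(n + ((-22291 - 15648) + 22995)) = 1/(532 + ((-22291 - 15648) + 22995)) = 1/(532 + (-37939 + 22995)) = 1/(532 - 14944) = 1/(-14412) = -1/14412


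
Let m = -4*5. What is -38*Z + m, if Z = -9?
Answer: 322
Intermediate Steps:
m = -20
-38*Z + m = -38*(-9) - 20 = 342 - 20 = 322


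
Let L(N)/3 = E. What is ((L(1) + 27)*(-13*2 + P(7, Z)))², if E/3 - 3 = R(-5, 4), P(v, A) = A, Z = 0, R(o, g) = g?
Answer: 5475600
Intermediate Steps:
E = 21 (E = 9 + 3*4 = 9 + 12 = 21)
L(N) = 63 (L(N) = 3*21 = 63)
((L(1) + 27)*(-13*2 + P(7, Z)))² = ((63 + 27)*(-13*2 + 0))² = (90*(-26 + 0))² = (90*(-26))² = (-2340)² = 5475600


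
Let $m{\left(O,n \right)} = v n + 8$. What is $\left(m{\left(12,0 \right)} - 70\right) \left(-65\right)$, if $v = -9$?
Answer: $4030$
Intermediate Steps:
$m{\left(O,n \right)} = 8 - 9 n$ ($m{\left(O,n \right)} = - 9 n + 8 = 8 - 9 n$)
$\left(m{\left(12,0 \right)} - 70\right) \left(-65\right) = \left(\left(8 - 0\right) - 70\right) \left(-65\right) = \left(\left(8 + 0\right) - 70\right) \left(-65\right) = \left(8 - 70\right) \left(-65\right) = \left(-62\right) \left(-65\right) = 4030$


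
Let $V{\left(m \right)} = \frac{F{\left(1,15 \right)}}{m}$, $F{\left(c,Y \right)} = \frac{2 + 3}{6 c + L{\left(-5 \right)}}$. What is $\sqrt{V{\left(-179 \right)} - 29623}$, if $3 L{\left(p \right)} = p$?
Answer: $\frac{8 i \sqrt{2506351198}}{2327} \approx 172.11 i$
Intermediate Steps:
$L{\left(p \right)} = \frac{p}{3}$
$F{\left(c,Y \right)} = \frac{5}{- \frac{5}{3} + 6 c}$ ($F{\left(c,Y \right)} = \frac{2 + 3}{6 c + \frac{1}{3} \left(-5\right)} = \frac{5}{6 c - \frac{5}{3}} = \frac{5}{- \frac{5}{3} + 6 c}$)
$V{\left(m \right)} = \frac{15}{13 m}$ ($V{\left(m \right)} = \frac{15 \frac{1}{-5 + 18 \cdot 1}}{m} = \frac{15 \frac{1}{-5 + 18}}{m} = \frac{15 \cdot \frac{1}{13}}{m} = \frac{15}{13 m}$)
$\sqrt{V{\left(-179 \right)} - 29623} = \sqrt{\frac{15}{13 \left(-179\right)} - 29623} = \sqrt{\frac{15}{13} \left(- \frac{1}{179}\right) - 29623} = \sqrt{- \frac{15}{2327} - 29623} = \sqrt{- \frac{68932736}{2327}} = \frac{8 i \sqrt{2506351198}}{2327}$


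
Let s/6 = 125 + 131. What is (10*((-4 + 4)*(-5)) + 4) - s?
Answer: -1532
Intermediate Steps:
s = 1536 (s = 6*(125 + 131) = 6*256 = 1536)
(10*((-4 + 4)*(-5)) + 4) - s = (10*((-4 + 4)*(-5)) + 4) - 1*1536 = (10*(0*(-5)) + 4) - 1536 = (10*0 + 4) - 1536 = (0 + 4) - 1536 = 4 - 1536 = -1532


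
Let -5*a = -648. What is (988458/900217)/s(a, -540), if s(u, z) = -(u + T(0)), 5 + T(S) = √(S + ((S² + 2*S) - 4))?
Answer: -3079046670/349490345693 + 49422900*I/349490345693 ≈ -0.0088101 + 0.00014141*I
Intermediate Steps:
a = 648/5 (a = -⅕*(-648) = 648/5 ≈ 129.60)
T(S) = -5 + √(-4 + S² + 3*S) (T(S) = -5 + √(S + ((S² + 2*S) - 4)) = -5 + √(S + (-4 + S² + 2*S)) = -5 + √(-4 + S² + 3*S))
s(u, z) = 5 - u - 2*I (s(u, z) = -(u + (-5 + √(-4 + 0² + 3*0))) = -(u + (-5 + √(-4 + 0 + 0))) = -(u + (-5 + √(-4))) = -(u + (-5 + 2*I)) = -(-5 + u + 2*I) = 5 - u - 2*I)
(988458/900217)/s(a, -540) = (988458/900217)/(5 - 1*648/5 - 2*I) = (988458*(1/900217))/(5 - 648/5 - 2*I) = 988458/(900217*(-623/5 - 2*I)) = 988458*(25*(-623/5 + 2*I)/388229)/900217 = 24711450*(-623/5 + 2*I)/349490345693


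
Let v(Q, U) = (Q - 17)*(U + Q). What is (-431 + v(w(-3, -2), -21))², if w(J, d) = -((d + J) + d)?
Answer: 84681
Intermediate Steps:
w(J, d) = -J - 2*d (w(J, d) = -((J + d) + d) = -(J + 2*d) = -J - 2*d)
v(Q, U) = (-17 + Q)*(Q + U)
(-431 + v(w(-3, -2), -21))² = (-431 + ((-1*(-3) - 2*(-2))² - 17*(-1*(-3) - 2*(-2)) - 17*(-21) + (-1*(-3) - 2*(-2))*(-21)))² = (-431 + ((3 + 4)² - 17*(3 + 4) + 357 + (3 + 4)*(-21)))² = (-431 + (7² - 17*7 + 357 + 7*(-21)))² = (-431 + (49 - 119 + 357 - 147))² = (-431 + 140)² = (-291)² = 84681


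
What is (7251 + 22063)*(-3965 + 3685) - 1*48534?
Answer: -8256454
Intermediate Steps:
(7251 + 22063)*(-3965 + 3685) - 1*48534 = 29314*(-280) - 48534 = -8207920 - 48534 = -8256454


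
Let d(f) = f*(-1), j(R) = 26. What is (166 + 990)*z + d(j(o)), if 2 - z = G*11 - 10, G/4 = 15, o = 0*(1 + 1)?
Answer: -749114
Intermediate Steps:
o = 0 (o = 0*2 = 0)
G = 60 (G = 4*15 = 60)
z = -648 (z = 2 - (60*11 - 10) = 2 - (660 - 10) = 2 - 1*650 = 2 - 650 = -648)
d(f) = -f
(166 + 990)*z + d(j(o)) = (166 + 990)*(-648) - 1*26 = 1156*(-648) - 26 = -749088 - 26 = -749114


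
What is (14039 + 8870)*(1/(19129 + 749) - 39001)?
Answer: -17760474340193/19878 ≈ -8.9347e+8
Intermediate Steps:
(14039 + 8870)*(1/(19129 + 749) - 39001) = 22909*(1/19878 - 39001) = 22909*(-775261877/19878) = -17760474340193/19878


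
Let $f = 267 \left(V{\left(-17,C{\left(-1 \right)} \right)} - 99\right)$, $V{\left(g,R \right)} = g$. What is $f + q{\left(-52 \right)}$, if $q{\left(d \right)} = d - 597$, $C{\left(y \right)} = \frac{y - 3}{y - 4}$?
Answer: $-31621$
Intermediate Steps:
$C{\left(y \right)} = \frac{-3 + y}{-4 + y}$
$q{\left(d \right)} = -597 + d$
$f = -30972$ ($f = 267 \left(-17 - 99\right) = 267 \left(-116\right) = -30972$)
$f + q{\left(-52 \right)} = -30972 - 649 = -31621$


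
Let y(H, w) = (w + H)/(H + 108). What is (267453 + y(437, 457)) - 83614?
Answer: 100193149/545 ≈ 1.8384e+5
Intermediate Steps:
y(H, w) = (H + w)/(108 + H)
(267453 + y(437, 457)) - 83614 = (267453 + (437 + 457)/(108 + 437)) - 83614 = (267453 + 894/545) - 83614 = 145762779/545 - 83614 = 100193149/545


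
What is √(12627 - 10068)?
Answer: √2559 ≈ 50.587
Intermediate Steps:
√(12627 - 10068) = √2559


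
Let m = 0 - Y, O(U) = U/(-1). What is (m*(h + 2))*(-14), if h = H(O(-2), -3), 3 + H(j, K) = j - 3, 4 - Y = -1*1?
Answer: -140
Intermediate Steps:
O(U) = -U (O(U) = U*(-1) = -U)
Y = 5 (Y = 4 - (-1) = 4 - 1*(-1) = 4 + 1 = 5)
m = -5 (m = 0 - 1*5 = 0 - 5 = -5)
H(j, K) = -6 + j (H(j, K) = -3 + (j - 3) = -3 + (-3 + j) = -6 + j)
h = -4 (h = -6 - 1*(-2) = -6 + 2 = -4)
(m*(h + 2))*(-14) = -5*(-4 + 2)*(-14) = -5*(-2)*(-14) = 10*(-14) = -140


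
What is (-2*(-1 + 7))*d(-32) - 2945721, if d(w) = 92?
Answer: -2946825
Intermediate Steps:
(-2*(-1 + 7))*d(-32) - 2945721 = -2*(-1 + 7)*92 - 2945721 = -2*6*92 - 2945721 = -12*92 - 2945721 = -1104 - 2945721 = -2946825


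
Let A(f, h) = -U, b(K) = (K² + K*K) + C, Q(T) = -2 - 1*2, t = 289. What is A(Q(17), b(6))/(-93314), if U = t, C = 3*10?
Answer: 289/93314 ≈ 0.0030971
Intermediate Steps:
C = 30
U = 289
Q(T) = -4 (Q(T) = -2 - 2 = -4)
b(K) = 30 + 2*K² (b(K) = (K² + K*K) + 30 = (K² + K²) + 30 = 2*K² + 30 = 30 + 2*K²)
A(f, h) = -289 (A(f, h) = -1*289 = -289)
A(Q(17), b(6))/(-93314) = -289/(-93314) = -289*(-1/93314) = 289/93314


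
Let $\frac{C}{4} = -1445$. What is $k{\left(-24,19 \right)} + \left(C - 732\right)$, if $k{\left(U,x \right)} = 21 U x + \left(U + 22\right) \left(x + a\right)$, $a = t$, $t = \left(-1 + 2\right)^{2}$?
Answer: $-16128$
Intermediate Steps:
$C = -5780$ ($C = 4 \left(-1445\right) = -5780$)
$t = 1$ ($t = 1^{2} = 1$)
$a = 1$
$k{\left(U,x \right)} = \left(1 + x\right) \left(22 + U\right) + 21 U x$ ($k{\left(U,x \right)} = 21 U x + \left(U + 22\right) \left(x + 1\right) = 21 U x + \left(22 + U\right) \left(1 + x\right) = 21 U x + \left(1 + x\right) \left(22 + U\right) = \left(1 + x\right) \left(22 + U\right) + 21 U x$)
$k{\left(-24,19 \right)} + \left(C - 732\right) = \left(22 - 24 + 22 \cdot 19 + 22 \left(-24\right) 19\right) - 6512 = \left(22 - 24 + 418 - 10032\right) - 6512 = -9616 - 6512 = -16128$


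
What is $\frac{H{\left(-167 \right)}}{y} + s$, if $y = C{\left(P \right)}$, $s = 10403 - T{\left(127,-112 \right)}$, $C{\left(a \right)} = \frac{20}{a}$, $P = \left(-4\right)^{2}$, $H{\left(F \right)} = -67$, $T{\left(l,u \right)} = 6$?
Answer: $\frac{51717}{5} \approx 10343.0$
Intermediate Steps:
$P = 16$
$s = 10397$ ($s = 10403 - 6 = 10397$)
$y = \frac{5}{4}$ ($y = \frac{20}{16} = 20 \cdot \frac{1}{16} = \frac{5}{4} \approx 1.25$)
$\frac{H{\left(-167 \right)}}{y} + s = - \frac{67}{\frac{5}{4}} + 10397 = \left(-67\right) \frac{4}{5} + 10397 = - \frac{268}{5} + 10397 = \frac{51717}{5}$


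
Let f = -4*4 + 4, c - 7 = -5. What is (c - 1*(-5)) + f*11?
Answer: -125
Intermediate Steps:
c = 2 (c = 7 - 5 = 2)
f = -12 (f = -16 + 4 = -12)
(c - 1*(-5)) + f*11 = (2 - 1*(-5)) - 12*11 = (2 + 5) - 132 = 7 - 132 = -125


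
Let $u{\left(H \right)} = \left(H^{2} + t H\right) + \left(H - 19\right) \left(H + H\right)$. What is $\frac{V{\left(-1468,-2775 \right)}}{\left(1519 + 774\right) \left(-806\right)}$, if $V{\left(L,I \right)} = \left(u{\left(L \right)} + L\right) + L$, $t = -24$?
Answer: $- \frac{105696}{29809} \approx -3.5458$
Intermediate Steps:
$u{\left(H \right)} = H^{2} - 24 H + 2 H \left(-19 + H\right)$ ($u{\left(H \right)} = \left(H^{2} - 24 H\right) + \left(H - 19\right) \left(H + H\right) = \left(H^{2} - 24 H\right) + \left(-19 + H\right) 2 H = \left(H^{2} - 24 H\right) + 2 H \left(-19 + H\right) = H^{2} - 24 H + 2 H \left(-19 + H\right)$)
$V{\left(L,I \right)} = 2 L + L \left(-62 + 3 L\right)$ ($V{\left(L,I \right)} = \left(L \left(-62 + 3 L\right) + L\right) + L = \left(L + L \left(-62 + 3 L\right)\right) + L = 2 L + L \left(-62 + 3 L\right)$)
$\frac{V{\left(-1468,-2775 \right)}}{\left(1519 + 774\right) \left(-806\right)} = \frac{3 \left(-1468\right) \left(-20 - 1468\right)}{\left(1519 + 774\right) \left(-806\right)} = \frac{3 \left(-1468\right) \left(-1488\right)}{2293 \left(-806\right)} = \frac{6553152}{-1848158} = 6553152 \left(- \frac{1}{1848158}\right) = - \frac{105696}{29809}$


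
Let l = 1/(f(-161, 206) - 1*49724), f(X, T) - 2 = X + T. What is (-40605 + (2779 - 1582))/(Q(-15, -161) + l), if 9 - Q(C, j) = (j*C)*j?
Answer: -1957671216/19315609847 ≈ -0.10135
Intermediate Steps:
f(X, T) = 2 + T + X (f(X, T) = 2 + (X + T) = 2 + (T + X) = 2 + T + X)
Q(C, j) = 9 - C*j**2 (Q(C, j) = 9 - j*C*j = 9 - C*j*j = 9 - C*j**2)
l = -1/49677 (l = 1/((2 + 206 - 161) - 1*49724) = 1/(47 - 49724) = 1/(-49677) = -1/49677 ≈ -2.0130e-5)
(-40605 + (2779 - 1582))/(Q(-15, -161) + l) = (-40605 + (2779 - 1582))/((9 - 1*(-15)*(-161)**2) - 1/49677) = (-40605 + 1197)/((9 - 1*(-15)*25921) - 1/49677) = -39408/((9 + 388815) - 1/49677) = -39408/(388824 - 1/49677) = -39408/19315609847/49677 = -39408*49677/19315609847 = -1957671216/19315609847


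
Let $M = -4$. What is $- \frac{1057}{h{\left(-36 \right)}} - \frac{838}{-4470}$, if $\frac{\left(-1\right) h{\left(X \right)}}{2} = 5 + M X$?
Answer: $\frac{16693}{4470} \approx 3.7345$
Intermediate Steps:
$h{\left(X \right)} = -10 + 8 X$ ($h{\left(X \right)} = - 2 \left(5 - 4 X\right) = -10 + 8 X$)
$- \frac{1057}{h{\left(-36 \right)}} - \frac{838}{-4470} = - \frac{1057}{-10 + 8 \left(-36\right)} - \frac{838}{-4470} = - \frac{1057}{-10 - 288} - - \frac{419}{2235} = - \frac{1057}{-298} + \frac{419}{2235} = \left(-1057\right) \left(- \frac{1}{298}\right) + \frac{419}{2235} = \frac{1057}{298} + \frac{419}{2235} = \frac{16693}{4470}$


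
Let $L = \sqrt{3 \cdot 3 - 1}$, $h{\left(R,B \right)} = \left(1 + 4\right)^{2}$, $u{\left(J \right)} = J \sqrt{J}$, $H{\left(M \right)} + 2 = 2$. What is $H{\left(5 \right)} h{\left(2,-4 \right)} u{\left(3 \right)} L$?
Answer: $0$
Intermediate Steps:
$H{\left(M \right)} = 0$ ($H{\left(M \right)} = -2 + 2 = 0$)
$u{\left(J \right)} = J^{\frac{3}{2}}$
$h{\left(R,B \right)} = 25$ ($h{\left(R,B \right)} = 5^{2} = 25$)
$L = 2 \sqrt{2}$ ($L = \sqrt{9 - 1} = \sqrt{8} = 2 \sqrt{2} \approx 2.8284$)
$H{\left(5 \right)} h{\left(2,-4 \right)} u{\left(3 \right)} L = 0 \cdot 25 \cdot 3^{\frac{3}{2}} \cdot 2 \sqrt{2} = 0 \cdot 25 \cdot 3 \sqrt{3} \cdot 2 \sqrt{2} = 0 \cdot 75 \sqrt{3} \cdot 2 \sqrt{2} = 0 \cdot 2 \sqrt{2} = 0$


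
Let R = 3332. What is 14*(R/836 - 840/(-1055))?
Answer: 2952250/44099 ≈ 66.946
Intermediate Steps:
14*(R/836 - 840/(-1055)) = 14*(3332/836 - 840/(-1055)) = 14*(3332*(1/836) - 840*(-1/1055)) = 14*(833/209 + 168/211) = 14*(210875/44099) = 2952250/44099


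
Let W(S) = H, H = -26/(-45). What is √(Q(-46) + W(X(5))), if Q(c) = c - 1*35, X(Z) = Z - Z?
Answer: I*√18095/15 ≈ 8.9678*I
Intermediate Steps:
H = 26/45 (H = -26*(-1/45) = 26/45 ≈ 0.57778)
X(Z) = 0
W(S) = 26/45
Q(c) = -35 + c (Q(c) = c - 35 = -35 + c)
√(Q(-46) + W(X(5))) = √((-35 - 46) + 26/45) = √(-81 + 26/45) = √(-3619/45) = I*√18095/15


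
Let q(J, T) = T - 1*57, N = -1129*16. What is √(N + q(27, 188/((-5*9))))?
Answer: I*√4078165/15 ≈ 134.63*I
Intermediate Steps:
N = -18064
q(J, T) = -57 + T (q(J, T) = T - 57 = -57 + T)
√(N + q(27, 188/((-5*9)))) = √(-18064 + (-57 + 188/((-5*9)))) = √(-18064 + (-57 + 188/(-45))) = √(-18064 + (-57 + 188*(-1/45))) = √(-18064 + (-57 - 188/45)) = √(-18064 - 2753/45) = √(-815633/45) = I*√4078165/15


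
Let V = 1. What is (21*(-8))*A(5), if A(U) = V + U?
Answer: -1008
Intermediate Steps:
A(U) = 1 + U
(21*(-8))*A(5) = (21*(-8))*(1 + 5) = -168*6 = -1008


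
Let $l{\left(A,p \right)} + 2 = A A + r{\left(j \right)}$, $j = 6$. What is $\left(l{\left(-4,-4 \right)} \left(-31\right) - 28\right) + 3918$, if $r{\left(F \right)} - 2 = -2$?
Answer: $3456$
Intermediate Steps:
$r{\left(F \right)} = 0$ ($r{\left(F \right)} = 2 - 2 = 0$)
$l{\left(A,p \right)} = -2 + A^{2}$ ($l{\left(A,p \right)} = -2 + \left(A A + 0\right) = -2 + \left(A^{2} + 0\right) = -2 + A^{2}$)
$\left(l{\left(-4,-4 \right)} \left(-31\right) - 28\right) + 3918 = \left(\left(-2 + \left(-4\right)^{2}\right) \left(-31\right) - 28\right) + 3918 = \left(\left(-2 + 16\right) \left(-31\right) - 28\right) + 3918 = \left(14 \left(-31\right) - 28\right) + 3918 = \left(-434 - 28\right) + 3918 = -462 + 3918 = 3456$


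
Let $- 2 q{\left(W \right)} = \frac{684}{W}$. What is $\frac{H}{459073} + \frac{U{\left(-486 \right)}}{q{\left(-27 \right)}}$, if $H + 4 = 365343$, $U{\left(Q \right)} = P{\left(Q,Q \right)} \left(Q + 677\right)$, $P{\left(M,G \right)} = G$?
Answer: $- \frac{63913924006}{8722387} \approx -7327.6$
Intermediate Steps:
$q{\left(W \right)} = - \frac{342}{W}$ ($q{\left(W \right)} = - \frac{684 \frac{1}{W}}{2} = - \frac{342}{W}$)
$U{\left(Q \right)} = Q \left(677 + Q\right)$ ($U{\left(Q \right)} = Q \left(Q + 677\right) = Q \left(677 + Q\right)$)
$H = 365339$ ($H = -4 + 365343 = 365339$)
$\frac{H}{459073} + \frac{U{\left(-486 \right)}}{q{\left(-27 \right)}} = \frac{365339}{459073} + \frac{\left(-486\right) \left(677 - 486\right)}{\left(-342\right) \frac{1}{-27}} = 365339 \cdot \frac{1}{459073} + \frac{\left(-486\right) 191}{\left(-342\right) \left(- \frac{1}{27}\right)} = \frac{365339}{459073} - \frac{92826}{\frac{38}{3}} = \frac{365339}{459073} - \frac{139239}{19} = - \frac{63913924006}{8722387}$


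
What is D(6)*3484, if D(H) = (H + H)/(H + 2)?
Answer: 5226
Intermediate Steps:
D(H) = 2*H/(2 + H) (D(H) = (2*H)/(2 + H) = 2*H/(2 + H))
D(6)*3484 = (2*6/(2 + 6))*3484 = (2*6/8)*3484 = (2*6*(⅛))*3484 = (3/2)*3484 = 5226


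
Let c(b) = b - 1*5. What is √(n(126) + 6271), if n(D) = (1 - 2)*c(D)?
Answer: 5*√246 ≈ 78.422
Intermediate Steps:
c(b) = -5 + b (c(b) = b - 5 = -5 + b)
n(D) = 5 - D (n(D) = (1 - 2)*(-5 + D) = -(-5 + D) = 5 - D)
√(n(126) + 6271) = √((5 - 1*126) + 6271) = √((5 - 126) + 6271) = √(-121 + 6271) = √6150 = 5*√246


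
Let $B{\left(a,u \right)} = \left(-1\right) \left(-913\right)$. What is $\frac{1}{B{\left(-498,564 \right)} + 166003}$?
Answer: $\frac{1}{166916} \approx 5.991 \cdot 10^{-6}$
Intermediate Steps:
$B{\left(a,u \right)} = 913$
$\frac{1}{B{\left(-498,564 \right)} + 166003} = \frac{1}{913 + 166003} = \frac{1}{166916}$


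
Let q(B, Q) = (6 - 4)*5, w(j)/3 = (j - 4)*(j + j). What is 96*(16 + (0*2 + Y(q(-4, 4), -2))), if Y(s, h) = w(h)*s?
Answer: 70656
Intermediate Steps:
w(j) = 6*j*(-4 + j) (w(j) = 3*((j - 4)*(j + j)) = 3*((-4 + j)*(2*j)) = 3*(2*j*(-4 + j)) = 6*j*(-4 + j))
q(B, Q) = 10 (q(B, Q) = 2*5 = 10)
Y(s, h) = 6*h*s*(-4 + h) (Y(s, h) = (6*h*(-4 + h))*s = 6*h*s*(-4 + h))
96*(16 + (0*2 + Y(q(-4, 4), -2))) = 96*(16 + (0*2 + 6*(-2)*10*(-4 - 2))) = 96*(16 + (0 + 6*(-2)*10*(-6))) = 96*(16 + (0 + 720)) = 96*(16 + 720) = 96*736 = 70656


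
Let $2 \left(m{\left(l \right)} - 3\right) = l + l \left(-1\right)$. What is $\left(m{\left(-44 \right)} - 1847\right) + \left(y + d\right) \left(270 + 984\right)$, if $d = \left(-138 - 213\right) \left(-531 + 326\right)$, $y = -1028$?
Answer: $88940614$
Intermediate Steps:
$d = 71955$ ($d = \left(-351\right) \left(-205\right) = 71955$)
$m{\left(l \right)} = 3$ ($m{\left(l \right)} = 3 + \frac{l + l \left(-1\right)}{2} = 3 + \frac{l - l}{2} = 3 + \frac{1}{2} \cdot 0 = 3 + 0 = 3$)
$\left(m{\left(-44 \right)} - 1847\right) + \left(y + d\right) \left(270 + 984\right) = \left(3 - 1847\right) + \left(-1028 + 71955\right) \left(270 + 984\right) = -1844 + 70927 \cdot 1254 = -1844 + 88942458 = 88940614$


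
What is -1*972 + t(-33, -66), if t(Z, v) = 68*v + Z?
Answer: -5493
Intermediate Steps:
t(Z, v) = Z + 68*v
-1*972 + t(-33, -66) = -1*972 + (-33 + 68*(-66)) = -972 + (-33 - 4488) = -972 - 4521 = -5493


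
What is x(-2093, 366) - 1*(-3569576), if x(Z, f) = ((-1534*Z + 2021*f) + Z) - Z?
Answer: 7519924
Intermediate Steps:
x(Z, f) = -1534*Z + 2021*f (x(Z, f) = (-1533*Z + 2021*f) - Z = -1534*Z + 2021*f)
x(-2093, 366) - 1*(-3569576) = (-1534*(-2093) + 2021*366) - 1*(-3569576) = (3210662 + 739686) + 3569576 = 3950348 + 3569576 = 7519924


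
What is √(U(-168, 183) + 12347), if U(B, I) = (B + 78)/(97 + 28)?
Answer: √308657/5 ≈ 111.11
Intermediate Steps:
U(B, I) = 78/125 + B/125 (U(B, I) = (78 + B)/125 = (78 + B)*(1/125) = 78/125 + B/125)
√(U(-168, 183) + 12347) = √((78/125 + (1/125)*(-168)) + 12347) = √((78/125 - 168/125) + 12347) = √(-18/25 + 12347) = √(308657/25) = √308657/5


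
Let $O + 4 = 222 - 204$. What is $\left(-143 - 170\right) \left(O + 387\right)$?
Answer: $-125513$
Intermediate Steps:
$O = 14$ ($O = -4 + \left(222 - 204\right) = -4 + 18 = 14$)
$\left(-143 - 170\right) \left(O + 387\right) = \left(-143 - 170\right) \left(14 + 387\right) = \left(-313\right) 401 = -125513$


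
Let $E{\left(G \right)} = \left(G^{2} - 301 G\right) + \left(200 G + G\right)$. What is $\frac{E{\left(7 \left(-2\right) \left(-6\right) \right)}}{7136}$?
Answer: $- \frac{42}{223} \approx -0.18834$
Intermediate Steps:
$E{\left(G \right)} = G^{2} - 100 G$ ($E{\left(G \right)} = \left(G^{2} - 301 G\right) + 201 G = G^{2} - 100 G$)
$\frac{E{\left(7 \left(-2\right) \left(-6\right) \right)}}{7136} = \frac{7 \left(-2\right) \left(-6\right) \left(-100 + 7 \left(-2\right) \left(-6\right)\right)}{7136} = \left(-14\right) \left(-6\right) \left(-100 - -84\right) \frac{1}{7136} = 84 \left(-100 + 84\right) \frac{1}{7136} = 84 \left(-16\right) \frac{1}{7136} = \left(-1344\right) \frac{1}{7136} = - \frac{42}{223}$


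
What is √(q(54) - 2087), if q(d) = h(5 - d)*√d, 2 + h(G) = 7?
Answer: √(-2087 + 15*√6) ≈ 45.28*I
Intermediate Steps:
h(G) = 5 (h(G) = -2 + 7 = 5)
q(d) = 5*√d
√(q(54) - 2087) = √(5*√54 - 2087) = √(5*(3*√6) - 2087) = √(15*√6 - 2087) = √(-2087 + 15*√6)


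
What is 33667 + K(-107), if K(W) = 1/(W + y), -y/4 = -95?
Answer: 9191092/273 ≈ 33667.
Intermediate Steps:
y = 380 (y = -4*(-95) = 380)
K(W) = 1/(380 + W) (K(W) = 1/(W + 380) = 1/(380 + W))
33667 + K(-107) = 33667 + 1/(380 - 107) = 33667 + 1/273 = 9191092/273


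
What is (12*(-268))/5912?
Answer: -402/739 ≈ -0.54398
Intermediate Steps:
(12*(-268))/5912 = -3216*1/5912 = -402/739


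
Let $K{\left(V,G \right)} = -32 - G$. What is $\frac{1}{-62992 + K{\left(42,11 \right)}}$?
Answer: $- \frac{1}{63035} \approx -1.5864 \cdot 10^{-5}$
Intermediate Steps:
$\frac{1}{-62992 + K{\left(42,11 \right)}} = \frac{1}{-62992 - 43} = \frac{1}{-63035} = - \frac{1}{63035}$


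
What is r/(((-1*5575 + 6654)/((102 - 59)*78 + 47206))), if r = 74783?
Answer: 45554560/13 ≈ 3.5042e+6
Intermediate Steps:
r/(((-1*5575 + 6654)/((102 - 59)*78 + 47206))) = 74783/(((-1*5575 + 6654)/((102 - 59)*78 + 47206))) = 74783/(((-5575 + 6654)/(43*78 + 47206))) = 74783/((1079/(3354 + 47206))) = 74783/((1079/50560)) = 74783/((1079*(1/50560))) = 74783/(1079/50560) = 74783*(50560/1079) = 45554560/13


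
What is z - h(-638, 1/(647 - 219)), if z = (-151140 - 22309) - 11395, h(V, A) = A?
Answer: -79113233/428 ≈ -1.8484e+5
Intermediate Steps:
z = -184844 (z = -173449 - 11395 = -184844)
z - h(-638, 1/(647 - 219)) = -184844 - 1/(647 - 219) = -184844 - 1/428 = -79113233/428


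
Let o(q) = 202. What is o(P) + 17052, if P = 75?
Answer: 17254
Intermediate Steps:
o(P) + 17052 = 202 + 17052 = 17254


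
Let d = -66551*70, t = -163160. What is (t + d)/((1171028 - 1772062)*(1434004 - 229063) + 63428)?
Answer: 2410865/362105222783 ≈ 6.6579e-6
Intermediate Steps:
d = -4658570
(t + d)/((1171028 - 1772062)*(1434004 - 229063) + 63428) = (-163160 - 4658570)/((1171028 - 1772062)*(1434004 - 229063) + 63428) = -4821730/(-601034*1204941 + 63428) = -4821730/(-724210508994 + 63428) = -4821730/(-724210445566) = -4821730*(-1/724210445566) = 2410865/362105222783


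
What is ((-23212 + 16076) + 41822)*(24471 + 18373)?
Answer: 1486086984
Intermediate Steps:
((-23212 + 16076) + 41822)*(24471 + 18373) = (-7136 + 41822)*42844 = 34686*42844 = 1486086984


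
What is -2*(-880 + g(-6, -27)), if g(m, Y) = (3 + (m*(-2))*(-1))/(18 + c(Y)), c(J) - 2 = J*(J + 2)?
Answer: 1223218/695 ≈ 1760.0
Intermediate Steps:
c(J) = 2 + J*(2 + J) (c(J) = 2 + J*(J + 2) = 2 + J*(2 + J))
g(m, Y) = (3 + 2*m)/(20 + Y² + 2*Y) (g(m, Y) = (3 + (m*(-2))*(-1))/(18 + (2 + Y² + 2*Y)) = (3 - 2*m*(-1))/(20 + Y² + 2*Y) = (3 + 2*m)/(20 + Y² + 2*Y))
-2*(-880 + g(-6, -27)) = -2*(-880 + (3 + 2*(-6))/(20 + (-27)² + 2*(-27))) = -2*(-880 + (3 - 12)/(20 + 729 - 54)) = -2*(-880 - 9/695) = -2*(-611609/695) = 1223218/695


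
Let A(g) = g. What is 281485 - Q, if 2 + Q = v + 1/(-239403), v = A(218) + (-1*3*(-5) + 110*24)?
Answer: 66701027443/239403 ≈ 2.7861e+5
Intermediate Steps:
v = 2873 (v = 218 + (-1*3*(-5) + 110*24) = 218 + (-3*(-5) + 2640) = 218 + (15 + 2640) = 218 + 2655 = 2873)
Q = 687326012/239403 (Q = -2 + (2873 + 1/(-239403)) = -2 + (2873 - 1/239403) = -2 + 687804818/239403 = 687326012/239403 ≈ 2871.0)
281485 - Q = 281485 - 1*687326012/239403 = 281485 - 687326012/239403 = 66701027443/239403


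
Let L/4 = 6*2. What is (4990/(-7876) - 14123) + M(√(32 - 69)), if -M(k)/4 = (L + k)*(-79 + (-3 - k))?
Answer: 5798179/3938 + 520*I*√37 ≈ 1472.4 + 3163.0*I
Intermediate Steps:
L = 48 (L = 4*(6*2) = 4*12 = 48)
M(k) = -4*(-82 - k)*(48 + k) (M(k) = -4*(48 + k)*(-79 + (-3 - k)) = -4*(48 + k)*(-82 - k) = -4*(-82 - k)*(48 + k))
(4990/(-7876) - 14123) + M(√(32 - 69)) = (4990/(-7876) - 14123) + (15744 + 4*(√(32 - 69))² + 520*√(32 - 69)) = (4990*(-1/7876) - 14123) + (15744 + 4*(√(-37))² + 520*√(-37)) = (-2495/3938 - 14123) + (15744 + 4*(I*√37)² + 520*(I*√37)) = -55618869/3938 + (15744 + 4*(-37) + 520*I*√37) = -55618869/3938 + (15744 - 148 + 520*I*√37) = -55618869/3938 + (15596 + 520*I*√37) = 5798179/3938 + 520*I*√37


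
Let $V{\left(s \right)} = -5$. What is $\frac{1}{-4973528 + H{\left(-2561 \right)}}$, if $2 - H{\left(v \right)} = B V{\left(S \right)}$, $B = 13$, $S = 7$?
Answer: $- \frac{1}{4973461} \approx -2.0107 \cdot 10^{-7}$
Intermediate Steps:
$H{\left(v \right)} = 67$ ($H{\left(v \right)} = 2 - 13 \left(-5\right) = 2 - -65 = 2 + 65 = 67$)
$\frac{1}{-4973528 + H{\left(-2561 \right)}} = \frac{1}{-4973528 + 67} = \frac{1}{-4973461} = - \frac{1}{4973461}$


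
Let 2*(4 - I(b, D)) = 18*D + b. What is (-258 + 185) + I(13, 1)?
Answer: -169/2 ≈ -84.500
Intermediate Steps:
I(b, D) = 4 - 9*D - b/2 (I(b, D) = 4 - (18*D + b)/2 = 4 - (b + 18*D)/2 = 4 + (-9*D - b/2) = 4 - 9*D - b/2)
(-258 + 185) + I(13, 1) = (-258 + 185) + (4 - 9*1 - ½*13) = -73 + (4 - 9 - 13/2) = -73 - 23/2 = -169/2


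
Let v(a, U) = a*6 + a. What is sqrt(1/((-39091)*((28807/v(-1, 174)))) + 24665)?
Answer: 2*sqrt(7819351829479342662861)/1126094437 ≈ 157.05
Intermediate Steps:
v(a, U) = 7*a (v(a, U) = 6*a + a = 7*a)
sqrt(1/((-39091)*((28807/v(-1, 174)))) + 24665) = sqrt(1/((-39091)*((28807/((7*(-1)))))) + 24665) = sqrt(-1/(39091*(28807/(-7))) + 24665) = sqrt(-1/(39091*(28807*(-1/7))) + 24665) = sqrt(-1/(39091*(-28807/7)) + 24665) = sqrt(-1/39091*(-7/28807) + 24665) = sqrt(7/1126094437 + 24665) = sqrt(27775119288612/1126094437) = 2*sqrt(7819351829479342662861)/1126094437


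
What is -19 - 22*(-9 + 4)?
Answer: 91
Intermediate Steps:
-19 - 22*(-9 + 4) = -19 - 22*(-5) = -19 + 110 = 91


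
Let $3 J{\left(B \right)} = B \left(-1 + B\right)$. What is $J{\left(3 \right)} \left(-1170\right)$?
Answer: $-2340$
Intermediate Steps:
$J{\left(B \right)} = \frac{B \left(-1 + B\right)}{3}$
$J{\left(3 \right)} \left(-1170\right) = \frac{1}{3} \cdot 3 \left(-1 + 3\right) \left(-1170\right) = \frac{1}{3} \cdot 3 \cdot 2 \left(-1170\right) = 2 \left(-1170\right) = -2340$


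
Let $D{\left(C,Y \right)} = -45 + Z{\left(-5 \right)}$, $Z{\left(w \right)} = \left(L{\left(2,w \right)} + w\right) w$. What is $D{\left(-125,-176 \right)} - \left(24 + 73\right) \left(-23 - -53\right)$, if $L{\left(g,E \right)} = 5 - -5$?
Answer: $-2980$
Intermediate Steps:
$L{\left(g,E \right)} = 10$ ($L{\left(g,E \right)} = 5 + 5 = 10$)
$Z{\left(w \right)} = w \left(10 + w\right)$ ($Z{\left(w \right)} = \left(10 + w\right) w = w \left(10 + w\right)$)
$D{\left(C,Y \right)} = -70$ ($D{\left(C,Y \right)} = -45 - 5 \left(10 - 5\right) = -45 - 25 = -70$)
$D{\left(-125,-176 \right)} - \left(24 + 73\right) \left(-23 - -53\right) = -70 - \left(24 + 73\right) \left(-23 - -53\right) = -70 - 97 \left(-23 + 53\right) = -70 - 97 \cdot 30 = -70 - 2910 = -2980$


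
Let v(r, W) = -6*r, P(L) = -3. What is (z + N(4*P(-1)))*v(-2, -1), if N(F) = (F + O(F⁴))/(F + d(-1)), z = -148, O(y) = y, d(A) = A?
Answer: -271776/13 ≈ -20906.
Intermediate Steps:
N(F) = (F + F⁴)/(-1 + F) (N(F) = (F + F⁴)/(F - 1) = (F + F⁴)/(-1 + F))
(z + N(4*P(-1)))*v(-2, -1) = (-148 + (4*(-3) + (4*(-3))⁴)/(-1 + 4*(-3)))*(-6*(-2)) = (-148 + (-12 + (-12)⁴)/(-1 - 12))*12 = (-148 + (-12 + 20736)/(-13))*12 = (-148 - 1/13*20724)*12 = (-148 - 20724/13)*12 = -22648/13*12 = -271776/13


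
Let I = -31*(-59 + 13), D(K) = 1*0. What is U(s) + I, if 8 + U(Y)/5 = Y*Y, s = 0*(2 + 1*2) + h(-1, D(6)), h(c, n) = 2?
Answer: 1406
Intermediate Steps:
D(K) = 0
I = 1426 (I = -31*(-46) = 1426)
s = 2 (s = 0*(2 + 1*2) + 2 = 0*(2 + 2) + 2 = 0*4 + 2 = 0 + 2 = 2)
U(Y) = -40 + 5*Y**2 (U(Y) = -40 + 5*(Y*Y) = -40 + 5*Y**2)
U(s) + I = (-40 + 5*2**2) + 1426 = (-40 + 5*4) + 1426 = (-40 + 20) + 1426 = -20 + 1426 = 1406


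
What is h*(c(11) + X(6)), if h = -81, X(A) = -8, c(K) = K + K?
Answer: -1134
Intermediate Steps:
c(K) = 2*K
h*(c(11) + X(6)) = -81*(2*11 - 8) = -81*(22 - 8) = -81*14 = -1134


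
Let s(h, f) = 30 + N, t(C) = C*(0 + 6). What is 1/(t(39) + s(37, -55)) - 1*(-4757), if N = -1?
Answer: 1251092/263 ≈ 4757.0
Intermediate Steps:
t(C) = 6*C (t(C) = C*6 = 6*C)
s(h, f) = 29 (s(h, f) = 30 - 1 = 29)
1/(t(39) + s(37, -55)) - 1*(-4757) = 1/(6*39 + 29) - 1*(-4757) = 1/(234 + 29) + 4757 = 1/263 + 4757 = 1251092/263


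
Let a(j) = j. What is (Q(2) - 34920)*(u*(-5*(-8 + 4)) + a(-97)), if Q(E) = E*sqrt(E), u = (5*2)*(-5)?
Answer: 38307240 - 2194*sqrt(2) ≈ 3.8304e+7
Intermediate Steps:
u = -50 (u = 10*(-5) = -50)
Q(E) = E**(3/2)
(Q(2) - 34920)*(u*(-5*(-8 + 4)) + a(-97)) = (2**(3/2) - 34920)*(-(-250)*(-8 + 4) - 97) = (2*sqrt(2) - 34920)*(-(-250)*(-4) - 97) = (-34920 + 2*sqrt(2))*(-50*20 - 97) = (-34920 + 2*sqrt(2))*(-1000 - 97) = (-34920 + 2*sqrt(2))*(-1097) = 38307240 - 2194*sqrt(2)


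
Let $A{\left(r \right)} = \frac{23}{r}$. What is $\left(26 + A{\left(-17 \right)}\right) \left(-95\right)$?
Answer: $- \frac{39805}{17} \approx -2341.5$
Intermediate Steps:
$\left(26 + A{\left(-17 \right)}\right) \left(-95\right) = \left(26 + \frac{23}{-17}\right) \left(-95\right) = \left(26 + 23 \left(- \frac{1}{17}\right)\right) \left(-95\right) = \left(26 - \frac{23}{17}\right) \left(-95\right) = \frac{419}{17} \left(-95\right) = - \frac{39805}{17}$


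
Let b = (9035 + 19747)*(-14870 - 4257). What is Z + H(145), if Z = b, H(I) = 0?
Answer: -550513314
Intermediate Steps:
b = -550513314 (b = 28782*(-19127) = -550513314)
Z = -550513314
Z + H(145) = -550513314 + 0 = -550513314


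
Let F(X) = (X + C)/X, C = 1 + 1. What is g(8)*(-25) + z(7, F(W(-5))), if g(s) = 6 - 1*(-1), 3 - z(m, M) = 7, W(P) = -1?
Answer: -179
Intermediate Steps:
C = 2
F(X) = (2 + X)/X (F(X) = (X + 2)/X = (2 + X)/X)
z(m, M) = -4 (z(m, M) = 3 - 1*7 = 3 - 7 = -4)
g(s) = 7 (g(s) = 6 + 1 = 7)
g(8)*(-25) + z(7, F(W(-5))) = 7*(-25) - 4 = -175 - 4 = -179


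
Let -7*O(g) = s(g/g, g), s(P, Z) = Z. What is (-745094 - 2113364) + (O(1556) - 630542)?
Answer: -24424556/7 ≈ -3.4892e+6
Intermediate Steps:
O(g) = -g/7
(-745094 - 2113364) + (O(1556) - 630542) = (-745094 - 2113364) + (-1/7*1556 - 630542) = -2858458 + (-1556/7 - 630542) = -2858458 - 4415350/7 = -24424556/7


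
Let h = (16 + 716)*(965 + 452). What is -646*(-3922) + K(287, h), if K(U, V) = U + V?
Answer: 3571143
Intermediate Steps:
h = 1037244 (h = 732*1417 = 1037244)
-646*(-3922) + K(287, h) = -646*(-3922) + (287 + 1037244) = 2533612 + 1037531 = 3571143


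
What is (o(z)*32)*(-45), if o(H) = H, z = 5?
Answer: -7200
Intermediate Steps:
(o(z)*32)*(-45) = (5*32)*(-45) = 160*(-45) = -7200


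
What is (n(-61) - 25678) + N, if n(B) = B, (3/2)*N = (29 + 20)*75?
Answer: -23289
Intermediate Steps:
N = 2450 (N = 2*((29 + 20)*75)/3 = 2*(49*75)/3 = (2/3)*3675 = 2450)
(n(-61) - 25678) + N = (-61 - 25678) + 2450 = -25739 + 2450 = -23289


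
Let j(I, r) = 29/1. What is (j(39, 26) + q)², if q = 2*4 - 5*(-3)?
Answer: 2704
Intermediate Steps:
j(I, r) = 29 (j(I, r) = 29*1 = 29)
q = 23 (q = 8 + 15 = 23)
(j(39, 26) + q)² = (29 + 23)² = 52² = 2704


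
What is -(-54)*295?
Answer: 15930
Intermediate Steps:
-(-54)*295 = -54*(-295) = 15930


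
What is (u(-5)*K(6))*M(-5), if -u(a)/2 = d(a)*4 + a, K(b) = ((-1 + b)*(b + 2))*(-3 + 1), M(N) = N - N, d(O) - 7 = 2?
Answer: 0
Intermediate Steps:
d(O) = 9 (d(O) = 7 + 2 = 9)
M(N) = 0
K(b) = -2*(-1 + b)*(2 + b) (K(b) = ((-1 + b)*(2 + b))*(-2) = -2*(-1 + b)*(2 + b))
u(a) = -72 - 2*a (u(a) = -2*(9*4 + a) = -2*(36 + a) = -72 - 2*a)
(u(-5)*K(6))*M(-5) = ((-72 - 2*(-5))*(4 - 2*6 - 2*6²))*0 = ((-72 + 10)*(4 - 12 - 2*36))*0 = -62*(4 - 12 - 72)*0 = -62*(-80)*0 = 4960*0 = 0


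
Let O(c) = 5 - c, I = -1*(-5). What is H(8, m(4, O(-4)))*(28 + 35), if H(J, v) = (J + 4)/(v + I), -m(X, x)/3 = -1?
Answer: 189/2 ≈ 94.500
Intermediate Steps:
I = 5
m(X, x) = 3 (m(X, x) = -3*(-1) = 3)
H(J, v) = (4 + J)/(5 + v) (H(J, v) = (J + 4)/(v + 5) = (4 + J)/(5 + v))
H(8, m(4, O(-4)))*(28 + 35) = ((4 + 8)/(5 + 3))*(28 + 35) = (12/8)*63 = ((⅛)*12)*63 = (3/2)*63 = 189/2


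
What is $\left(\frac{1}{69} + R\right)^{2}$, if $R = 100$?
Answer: $\frac{47623801}{4761} \approx 10003.0$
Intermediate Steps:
$\left(\frac{1}{69} + R\right)^{2} = \left(\frac{1}{69} + 100\right)^{2} = \left(\frac{6901}{69}\right)^{2} = \frac{47623801}{4761}$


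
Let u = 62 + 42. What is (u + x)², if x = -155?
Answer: 2601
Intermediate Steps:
u = 104
(u + x)² = (104 - 155)² = (-51)² = 2601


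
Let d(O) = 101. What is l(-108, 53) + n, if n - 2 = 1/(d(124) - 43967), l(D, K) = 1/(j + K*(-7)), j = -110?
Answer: 42154745/21099546 ≈ 1.9979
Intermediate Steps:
l(D, K) = 1/(-110 - 7*K) (l(D, K) = 1/(-110 + K*(-7)) = 1/(-110 - 7*K))
n = 87731/43866 (n = 2 + 1/(101 - 43967) = 2 + 1/(-43866) = 2 - 1/43866 = 87731/43866 ≈ 2.0000)
l(-108, 53) + n = -1/(110 + 7*53) + 87731/43866 = -1/(110 + 371) + 87731/43866 = -1/481 + 87731/43866 = 42154745/21099546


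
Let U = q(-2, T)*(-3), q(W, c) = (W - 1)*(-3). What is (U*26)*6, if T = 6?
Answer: -4212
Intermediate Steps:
q(W, c) = 3 - 3*W (q(W, c) = (-1 + W)*(-3) = 3 - 3*W)
U = -27 (U = (3 - 3*(-2))*(-3) = (3 + 6)*(-3) = 9*(-3) = -27)
(U*26)*6 = -27*26*6 = -702*6 = -4212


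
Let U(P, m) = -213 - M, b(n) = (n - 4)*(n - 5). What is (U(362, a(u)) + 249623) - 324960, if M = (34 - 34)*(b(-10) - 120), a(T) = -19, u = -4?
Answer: -75550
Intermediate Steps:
b(n) = (-5 + n)*(-4 + n) (b(n) = (-4 + n)*(-5 + n) = (-5 + n)*(-4 + n))
M = 0 (M = (34 - 34)*((20 + (-10)² - 9*(-10)) - 120) = 0*((20 + 100 + 90) - 120) = 0*(210 - 120) = 0*90 = 0)
U(P, m) = -213 (U(P, m) = -213 - 1*0 = -213 + 0 = -213)
(U(362, a(u)) + 249623) - 324960 = (-213 + 249623) - 324960 = 249410 - 324960 = -75550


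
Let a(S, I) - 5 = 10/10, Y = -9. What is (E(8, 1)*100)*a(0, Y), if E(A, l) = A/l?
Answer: 4800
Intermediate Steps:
a(S, I) = 6 (a(S, I) = 5 + 10/10 = 5 + 10*(⅒) = 5 + 1 = 6)
(E(8, 1)*100)*a(0, Y) = ((8/1)*100)*6 = ((8*1)*100)*6 = (8*100)*6 = 800*6 = 4800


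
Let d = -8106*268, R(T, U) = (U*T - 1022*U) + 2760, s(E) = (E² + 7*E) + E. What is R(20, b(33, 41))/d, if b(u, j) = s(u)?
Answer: 32213/51724 ≈ 0.62279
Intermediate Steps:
s(E) = E² + 8*E
b(u, j) = u*(8 + u)
R(T, U) = 2760 - 1022*U + T*U (R(T, U) = (T*U - 1022*U) + 2760 = (-1022*U + T*U) + 2760 = 2760 - 1022*U + T*U)
d = -2172408
R(20, b(33, 41))/d = (2760 - 33726*(8 + 33) + 20*(33*(8 + 33)))/(-2172408) = (2760 - 33726*41 + 20*(33*41))*(-1/2172408) = (2760 - 1022*1353 + 20*1353)*(-1/2172408) = (2760 - 1382766 + 27060)*(-1/2172408) = -1352946*(-1/2172408) = 32213/51724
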